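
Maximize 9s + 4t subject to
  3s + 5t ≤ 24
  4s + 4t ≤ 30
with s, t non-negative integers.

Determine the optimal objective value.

63

(s,t)=(7,0) is feasible, giving 63.
(s,t)=(6,1) is feasible, giving 58.
(s,t)=(6,0) is feasible, giving 54.
No feasible integer point exceeds 63.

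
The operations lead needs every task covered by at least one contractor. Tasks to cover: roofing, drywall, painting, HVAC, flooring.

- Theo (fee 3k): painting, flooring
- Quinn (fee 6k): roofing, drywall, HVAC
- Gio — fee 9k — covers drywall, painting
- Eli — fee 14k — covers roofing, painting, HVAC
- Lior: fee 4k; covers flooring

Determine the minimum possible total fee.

9

Choose Theo and Quinn: together they cover roofing, drywall, painting, HVAC, flooring — every task.
Total fee: 3 + 6 = 9.
No cover costs less than 9.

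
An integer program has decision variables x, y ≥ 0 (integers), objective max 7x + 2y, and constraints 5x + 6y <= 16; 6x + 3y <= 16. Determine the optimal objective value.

16

(x,y)=(2,1): 5·2+6·1=16≤16, 6·2+3·1=15≤16, objective 16.
(x,y)=(2,0): 5·2+6·0=10≤16, 6·2+3·0=12≤16, objective 14.
(x,y)=(1,1): 5·1+6·1=11≤16, 6·1+3·1=9≤16, objective 9.
(x,y)=(1,0): 5·1+6·0=5≤16, 6·1+3·0=6≤16, objective 7.
The best lattice point is (2,1), giving 16.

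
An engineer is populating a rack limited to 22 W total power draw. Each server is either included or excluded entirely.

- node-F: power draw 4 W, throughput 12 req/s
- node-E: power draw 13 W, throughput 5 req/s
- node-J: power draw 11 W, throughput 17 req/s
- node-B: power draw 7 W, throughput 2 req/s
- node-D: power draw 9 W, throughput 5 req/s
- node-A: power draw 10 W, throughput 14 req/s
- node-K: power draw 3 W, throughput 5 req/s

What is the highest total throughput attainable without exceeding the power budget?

Allowing fractional choices, the relaxed optimum would be about 39.6, but servers are indivisible.
node-J + node-A: power draw 11 + 10 = 21 ≤ 22, throughput 17 + 14 = 31.
node-F + node-J + node-K: power draw 4 + 11 + 3 = 18 ≤ 22, throughput 12 + 17 + 5 = 34.
node-F + node-A + node-K: power draw 4 + 10 + 3 = 17 ≤ 22, throughput 12 + 14 + 5 = 31.
Best is node-F, node-J, and node-K with total throughput 34.

34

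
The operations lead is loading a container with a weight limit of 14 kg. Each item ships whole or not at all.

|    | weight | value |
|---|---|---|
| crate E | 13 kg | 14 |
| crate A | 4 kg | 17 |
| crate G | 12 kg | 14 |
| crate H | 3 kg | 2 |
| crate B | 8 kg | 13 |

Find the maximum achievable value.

30

This is a 0-1 knapsack instance.
crate A: weight 4 ≤ 14, value 17.
crate A + crate H: weight 4 + 3 = 7 ≤ 14, value 17 + 2 = 19.
crate A + crate B: weight 4 + 8 = 12 ≤ 14, value 17 + 13 = 30.
Best is crate A and crate B with total value 30.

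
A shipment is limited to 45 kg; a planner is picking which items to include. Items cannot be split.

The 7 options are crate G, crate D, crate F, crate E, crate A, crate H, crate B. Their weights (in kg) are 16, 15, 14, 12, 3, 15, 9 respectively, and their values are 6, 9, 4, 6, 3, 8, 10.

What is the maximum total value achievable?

30

Take crate D, crate A, crate H, and crate B: weight 15 + 3 + 15 + 9 = 42 ≤ 45, value 9 + 3 + 8 + 10 = 30.
No other feasible combination does better.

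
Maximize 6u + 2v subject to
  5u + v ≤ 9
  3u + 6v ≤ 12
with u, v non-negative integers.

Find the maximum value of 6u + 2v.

8

(u,v)=(1,1) is feasible, giving 8.
(u,v)=(1,0) is feasible, giving 6.
(u,v)=(0,2) is feasible, giving 4.
(u,v)=(0,1) is feasible, giving 2.
The best lattice point is (1,1), giving 8.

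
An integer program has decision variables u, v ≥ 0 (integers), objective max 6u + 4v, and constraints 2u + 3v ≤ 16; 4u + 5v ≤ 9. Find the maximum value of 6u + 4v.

12

(u,v)=(2,0): 2·2+3·0=4≤16, 4·2+5·0=8≤9, objective 12.
(u,v)=(1,1): 2·1+3·1=5≤16, 4·1+5·1=9≤9, objective 10.
(u,v)=(1,0): 2·1+3·0=2≤16, 4·1+5·0=4≤9, objective 6.
No feasible integer point exceeds 12.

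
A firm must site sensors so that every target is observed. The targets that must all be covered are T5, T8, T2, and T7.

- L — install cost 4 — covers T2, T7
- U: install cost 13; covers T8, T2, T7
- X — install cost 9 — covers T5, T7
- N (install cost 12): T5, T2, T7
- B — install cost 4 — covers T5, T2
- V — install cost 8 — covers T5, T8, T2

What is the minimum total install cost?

This is a weighted set-cover instance.
The greedy cost-per-new-target heuristic would pick L, B, and V for 16, but a cheaper cover exists.
Choose L and V: together they cover T5, T8, T2, T7 — every target.
Total install cost: 4 + 8 = 12.
No cover costs less than 12.

12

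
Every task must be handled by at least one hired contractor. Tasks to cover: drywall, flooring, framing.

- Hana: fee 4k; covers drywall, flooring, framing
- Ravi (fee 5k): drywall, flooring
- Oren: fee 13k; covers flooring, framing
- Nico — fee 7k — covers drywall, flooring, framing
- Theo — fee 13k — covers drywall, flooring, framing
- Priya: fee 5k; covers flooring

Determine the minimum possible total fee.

4

Hana alone covers drywall, flooring, framing — every task.
Total fee: 4.
No cover costs less than 4.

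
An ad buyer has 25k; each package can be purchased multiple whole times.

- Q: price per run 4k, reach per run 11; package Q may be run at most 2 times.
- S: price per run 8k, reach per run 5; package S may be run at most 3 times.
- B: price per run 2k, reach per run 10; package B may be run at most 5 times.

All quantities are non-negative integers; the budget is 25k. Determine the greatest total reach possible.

72

B has the best ratio (10/2); taking only B gives at most 5×10 = 50 (stopped by the supply cap of 5).
Mixing does better — 2×Q and 5×B: price 18 ≤ 25, reach 2·11 + 5·10 = 72.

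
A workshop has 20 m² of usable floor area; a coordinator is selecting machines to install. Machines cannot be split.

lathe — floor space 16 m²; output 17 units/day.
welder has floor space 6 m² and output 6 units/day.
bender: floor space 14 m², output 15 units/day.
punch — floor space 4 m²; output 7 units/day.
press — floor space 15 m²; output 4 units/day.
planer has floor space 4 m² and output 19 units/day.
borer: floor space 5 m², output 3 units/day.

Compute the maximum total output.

bender + planer: floor space 14 + 4 = 18 ≤ 20, output 15 + 19 = 34.
lathe + planer: floor space 16 + 4 = 20 ≤ 20, output 17 + 19 = 36.
welder + punch + planer + borer: floor space 6 + 4 + 4 + 5 = 19 ≤ 20, output 6 + 7 + 19 + 3 = 35.
Best is lathe and planer with total output 36.

36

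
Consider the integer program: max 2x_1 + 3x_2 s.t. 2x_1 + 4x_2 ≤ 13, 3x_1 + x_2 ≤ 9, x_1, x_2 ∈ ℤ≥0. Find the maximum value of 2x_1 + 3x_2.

10

(x_1,x_2)=(2,2): 2·2+4·2=12≤13, 3·2+1·2=8≤9, objective 10.
(x_1,x_2)=(1,2): 2·1+4·2=10≤13, 3·1+1·2=5≤9, objective 8.
(x_1,x_2)=(2,1): 2·2+4·1=8≤13, 3·2+1·1=7≤9, objective 7.
(x_1,x_2)=(1,1): 2·1+4·1=6≤13, 3·1+1·1=4≤9, objective 5.
Maximum is 10 at (x_1,x_2)=(2,2).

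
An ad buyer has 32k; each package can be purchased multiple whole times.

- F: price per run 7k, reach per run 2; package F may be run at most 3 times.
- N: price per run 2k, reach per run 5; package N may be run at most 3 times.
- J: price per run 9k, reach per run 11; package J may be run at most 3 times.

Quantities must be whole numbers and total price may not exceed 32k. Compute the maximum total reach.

43

This is a bounded integer knapsack.
N has the best ratio (5/2); taking only N gives at most 3×5 = 15 (stopped by the supply cap of 3).
Mixing does better — 2×N and 3×J: price 31 ≤ 32, reach 2·5 + 3·11 = 43.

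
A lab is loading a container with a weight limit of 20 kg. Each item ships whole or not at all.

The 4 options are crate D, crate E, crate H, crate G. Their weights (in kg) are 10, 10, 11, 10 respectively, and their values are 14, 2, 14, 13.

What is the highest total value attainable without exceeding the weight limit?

This is an integer program with binary decision variables.
crate D + crate E: weight 10 + 10 = 20 ≤ 20, value 14 + 2 = 16.
crate D + crate G: weight 10 + 10 = 20 ≤ 20, value 14 + 13 = 27.
Best is crate D and crate G with total value 27.

27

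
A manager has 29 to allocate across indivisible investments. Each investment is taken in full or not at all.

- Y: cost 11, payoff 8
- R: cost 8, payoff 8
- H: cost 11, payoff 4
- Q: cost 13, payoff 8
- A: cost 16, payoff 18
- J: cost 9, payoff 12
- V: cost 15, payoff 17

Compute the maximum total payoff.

30

This is an integer program with binary decision variables.
Allowing fractional choices, the relaxed optimum would be about 34.6, but investments are indivisible.
A + J: cost 16 + 9 = 25 ≤ 29, payoff 18 + 12 = 30.
J + V: cost 9 + 15 = 24 ≤ 29, payoff 12 + 17 = 29.
Best is A and J with total payoff 30.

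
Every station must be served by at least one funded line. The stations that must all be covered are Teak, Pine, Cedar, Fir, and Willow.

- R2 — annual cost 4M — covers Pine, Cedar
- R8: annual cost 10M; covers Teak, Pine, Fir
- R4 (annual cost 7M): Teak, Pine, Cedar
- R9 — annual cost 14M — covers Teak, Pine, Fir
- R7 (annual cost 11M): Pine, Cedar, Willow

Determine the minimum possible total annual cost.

The greedy cost-per-new-station heuristic would pick R2, R8, and R7 for 25, but a cheaper cover exists.
Choose R8 and R7: together they cover Teak, Pine, Cedar, Fir, Willow — every station.
Total annual cost: 10 + 11 = 21.
No cover costs less than 21.

21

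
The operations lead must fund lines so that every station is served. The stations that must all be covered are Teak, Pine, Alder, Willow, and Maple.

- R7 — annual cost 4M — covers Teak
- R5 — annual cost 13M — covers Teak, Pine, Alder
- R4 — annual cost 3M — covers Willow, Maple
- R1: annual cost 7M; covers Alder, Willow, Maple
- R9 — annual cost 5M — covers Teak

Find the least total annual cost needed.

16

Choose R5 and R4: together they cover Teak, Pine, Alder, Willow, Maple — every station.
Total annual cost: 13 + 3 = 16.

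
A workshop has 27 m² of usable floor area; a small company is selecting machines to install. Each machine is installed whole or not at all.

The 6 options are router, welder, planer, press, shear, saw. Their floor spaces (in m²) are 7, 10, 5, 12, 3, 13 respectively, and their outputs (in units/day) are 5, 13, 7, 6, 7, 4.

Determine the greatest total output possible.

32

welder + press + shear: floor space 10 + 12 + 3 = 25 ≤ 27, output 13 + 6 + 7 = 26.
welder + planer + shear: floor space 10 + 5 + 3 = 18 ≤ 27, output 13 + 7 + 7 = 27.
router + welder + planer + shear: floor space 7 + 10 + 5 + 3 = 25 ≤ 27, output 5 + 13 + 7 + 7 = 32.
Best is router, welder, planer, and shear with total output 32.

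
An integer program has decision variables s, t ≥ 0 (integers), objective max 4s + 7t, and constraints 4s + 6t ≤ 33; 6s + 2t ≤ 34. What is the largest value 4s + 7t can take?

Relaxing integrality, the LP optimum is 38.50 at (s,t) = (0, 5.5), which is not an integer point.
(s,t)=(2,4): 4·2+6·4=32≤33, 6·2+2·4=20≤34, objective 36.
(s,t)=(0,5): 4·0+6·5=30≤33, 6·0+2·5=10≤34, objective 35.
(s,t)=(3,3): 4·3+6·3=30≤33, 6·3+2·3=24≤34, objective 33.
(s,t)=(1,4): 4·1+6·4=28≤33, 6·1+2·4=14≤34, objective 32.
No feasible integer point exceeds 36.

36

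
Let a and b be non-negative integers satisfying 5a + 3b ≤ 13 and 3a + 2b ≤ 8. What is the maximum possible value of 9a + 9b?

36

(a,b)=(0,4) is feasible, giving 36.
(a,b)=(0,3) is feasible, giving 27.
The best lattice point is (0,4), giving 36.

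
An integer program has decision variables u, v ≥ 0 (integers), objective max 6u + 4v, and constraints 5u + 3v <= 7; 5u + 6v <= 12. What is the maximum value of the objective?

8

The continuous relaxation peaks at (0.4, 1.67) with value 9.07; rounding to a feasible lattice point costs some objective.
(u,v)=(0,2): 5·0+3·2=6≤7, 5·0+6·2=12≤12, objective 8.
(u,v)=(1,0): 5·1+3·0=5≤7, 5·1+6·0=5≤12, objective 6.
(u,v)=(0,1): 5·0+3·1=3≤7, 5·0+6·1=6≤12, objective 4.
The best lattice point is (0,2), giving 8.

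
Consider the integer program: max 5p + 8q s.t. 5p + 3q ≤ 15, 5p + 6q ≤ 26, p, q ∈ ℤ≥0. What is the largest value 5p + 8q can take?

32

(p,q)=(0,4) is feasible, giving 32.
(p,q)=(1,3) is feasible, giving 29.
No feasible integer point exceeds 32.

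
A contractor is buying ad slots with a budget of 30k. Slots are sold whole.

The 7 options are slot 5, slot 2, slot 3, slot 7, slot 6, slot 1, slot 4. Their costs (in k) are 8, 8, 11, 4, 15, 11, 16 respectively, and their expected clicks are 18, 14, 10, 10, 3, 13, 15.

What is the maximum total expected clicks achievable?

45

Allowing fractional choices, the relaxed optimum would be about 53.8, but ad slots are indivisible.
slot 5 + slot 7 + slot 4: cost 8 + 4 + 16 = 28 ≤ 30, expected clicks 18 + 10 + 15 = 43.
slot 5 + slot 2 + slot 1: cost 8 + 8 + 11 = 27 ≤ 30, expected clicks 18 + 14 + 13 = 45.
Best is slot 5, slot 2, and slot 1 with total expected clicks 45.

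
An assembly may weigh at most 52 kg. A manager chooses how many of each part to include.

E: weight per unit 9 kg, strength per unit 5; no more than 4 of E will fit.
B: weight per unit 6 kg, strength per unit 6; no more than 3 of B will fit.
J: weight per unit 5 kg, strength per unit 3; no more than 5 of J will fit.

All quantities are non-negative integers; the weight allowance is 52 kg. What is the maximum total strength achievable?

2×E, 3×B, and 3×J: weight 51 ≤ 52, strength 2·5 + 3·6 + 3·3 = 37.
1×E, 3×B, and 5×J: weight 52 ≤ 52, strength 1·5 + 3·6 + 5·3 = 38.
Best is 38.

38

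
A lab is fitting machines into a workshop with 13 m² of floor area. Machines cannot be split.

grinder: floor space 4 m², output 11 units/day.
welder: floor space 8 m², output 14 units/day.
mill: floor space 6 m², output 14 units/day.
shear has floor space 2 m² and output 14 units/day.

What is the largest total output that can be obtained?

Treat it as a binary knapsack problem.
Allowing fractional choices, the relaxed optimum would be about 40.8, but machines are indivisible.
mill + shear: floor space 6 + 2 = 8 ≤ 13, output 14 + 14 = 28.
welder + shear: floor space 8 + 2 = 10 ≤ 13, output 14 + 14 = 28.
grinder + mill + shear: floor space 4 + 6 + 2 = 12 ≤ 13, output 11 + 14 + 14 = 39.
Best is grinder, mill, and shear with total output 39.

39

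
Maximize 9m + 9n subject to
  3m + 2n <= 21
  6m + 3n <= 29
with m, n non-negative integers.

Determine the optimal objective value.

81

Relaxing integrality, the LP optimum is 87.00 at (m,n) = (0, 9.67), which is not an integer point.
(m,n)=(0,9): 3·0+2·9=18≤21, 6·0+3·9=27≤29, objective 81.
(m,n)=(0,8): 3·0+2·8=16≤21, 6·0+3·8=24≤29, objective 72.
Maximum is 81 at (m,n)=(0,9).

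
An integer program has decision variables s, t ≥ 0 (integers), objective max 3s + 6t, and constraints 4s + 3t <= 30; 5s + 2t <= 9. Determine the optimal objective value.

The continuous relaxation peaks at (0, 4.5) with value 27.00; rounding to a feasible lattice point costs some objective.
(s,t)=(0,4): 4·0+3·4=12≤30, 5·0+2·4=8≤9, objective 24.
(s,t)=(0,3): 4·0+3·3=9≤30, 5·0+2·3=6≤9, objective 18.
Maximum is 24 at (s,t)=(0,4).

24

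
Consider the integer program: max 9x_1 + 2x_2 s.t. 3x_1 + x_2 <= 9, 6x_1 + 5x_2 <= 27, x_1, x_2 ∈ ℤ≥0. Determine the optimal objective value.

27

(x_1,x_2)=(3,0) is feasible, giving 27.
(x_1,x_2)=(2,1) is feasible, giving 20.
(x_1,x_2)=(2,0) is feasible, giving 18.
Maximum is 27 at (x_1,x_2)=(3,0).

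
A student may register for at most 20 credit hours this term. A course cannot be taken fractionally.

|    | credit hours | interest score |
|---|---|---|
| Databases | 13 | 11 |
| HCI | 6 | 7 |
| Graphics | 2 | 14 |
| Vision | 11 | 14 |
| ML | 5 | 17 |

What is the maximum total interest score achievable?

45

Allowing fractional choices, the relaxed optimum would be about 47.3, but courses are indivisible.
Databases + Graphics + ML: credit hours 13 + 2 + 5 = 20 ≤ 20, interest score 11 + 14 + 17 = 42.
Graphics + Vision + ML: credit hours 2 + 11 + 5 = 18 ≤ 20, interest score 14 + 14 + 17 = 45.
HCI + Graphics + ML: credit hours 6 + 2 + 5 = 13 ≤ 20, interest score 7 + 14 + 17 = 38.
Best is Graphics, Vision, and ML with total interest score 45.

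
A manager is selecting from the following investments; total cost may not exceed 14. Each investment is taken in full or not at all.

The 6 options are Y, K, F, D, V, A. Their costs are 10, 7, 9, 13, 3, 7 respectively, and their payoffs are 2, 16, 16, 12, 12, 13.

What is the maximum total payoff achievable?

29

Allowing fractional choices, the relaxed optimum would be about 35.4, but investments are indivisible.
F + V: cost 9 + 3 = 12 ≤ 14, payoff 16 + 12 = 28.
K + A: cost 7 + 7 = 14 ≤ 14, payoff 16 + 13 = 29.
K + V: cost 7 + 3 = 10 ≤ 14, payoff 16 + 12 = 28.
Best is K and A with total payoff 29.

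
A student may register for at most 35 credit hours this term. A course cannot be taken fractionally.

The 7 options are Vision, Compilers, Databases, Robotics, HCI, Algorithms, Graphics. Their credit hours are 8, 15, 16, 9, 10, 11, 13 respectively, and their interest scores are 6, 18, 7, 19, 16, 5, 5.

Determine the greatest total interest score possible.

53

Allowing fractional choices, the relaxed optimum would be about 53.8, but courses are indivisible.
Databases + Robotics + HCI: credit hours 16 + 9 + 10 = 35 ≤ 35, interest score 7 + 19 + 16 = 42.
Vision + Compilers + Robotics: credit hours 8 + 15 + 9 = 32 ≤ 35, interest score 6 + 18 + 19 = 43.
Compilers + Robotics + HCI: credit hours 15 + 9 + 10 = 34 ≤ 35, interest score 18 + 19 + 16 = 53.
Best is Compilers, Robotics, and HCI with total interest score 53.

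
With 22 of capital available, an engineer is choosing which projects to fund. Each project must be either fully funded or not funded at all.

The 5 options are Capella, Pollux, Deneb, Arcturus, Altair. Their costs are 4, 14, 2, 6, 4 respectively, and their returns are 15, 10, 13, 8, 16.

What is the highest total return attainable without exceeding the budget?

Capella + Deneb + Arcturus + Altair: cost 4 + 2 + 6 + 4 = 16 ≤ 22, return 15 + 13 + 8 + 16 = 52.
Capella + Deneb + Altair: cost 4 + 2 + 4 = 10 ≤ 22, return 15 + 13 + 16 = 44.
Best is Capella, Deneb, Arcturus, and Altair with total return 52.

52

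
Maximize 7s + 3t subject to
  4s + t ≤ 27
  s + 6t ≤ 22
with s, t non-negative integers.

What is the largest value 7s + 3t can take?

48

Relaxing integrality, the LP optimum is 50.57 at (s,t) = (6.09, 2.65), which is not an integer point.
(s,t)=(6,2): 4·6+1·2=26≤27, 1·6+6·2=18≤22, objective 48.
(s,t)=(6,1): 4·6+1·1=25≤27, 1·6+6·1=12≤22, objective 45.
(s,t)=(5,2): 4·5+1·2=22≤27, 1·5+6·2=17≤22, objective 41.
No feasible integer point exceeds 48.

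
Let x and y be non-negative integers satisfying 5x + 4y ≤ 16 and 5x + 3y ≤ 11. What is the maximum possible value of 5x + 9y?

(x,y)=(0,3) is feasible, giving 27.
(x,y)=(1,2) is feasible, giving 23.
(x,y)=(0,2) is feasible, giving 18.
The best lattice point is (0,3), giving 27.

27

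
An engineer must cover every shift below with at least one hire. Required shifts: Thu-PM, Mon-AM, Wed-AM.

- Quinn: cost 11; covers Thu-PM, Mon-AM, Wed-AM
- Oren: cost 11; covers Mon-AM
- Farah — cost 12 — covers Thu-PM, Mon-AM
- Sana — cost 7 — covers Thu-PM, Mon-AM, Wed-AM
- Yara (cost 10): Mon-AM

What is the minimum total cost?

7

This is a weighted set-cover instance.
Sana alone covers Thu-PM, Mon-AM, Wed-AM — every shift.
Total cost: 7.
No cover costs less than 7.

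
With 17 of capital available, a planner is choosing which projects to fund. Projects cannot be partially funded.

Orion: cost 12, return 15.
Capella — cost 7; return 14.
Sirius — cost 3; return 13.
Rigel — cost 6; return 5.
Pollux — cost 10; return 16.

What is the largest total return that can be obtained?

32

Allowing fractional choices, the relaxed optimum would be about 38.2, but projects are indivisible.
Capella + Sirius + Rigel: cost 7 + 3 + 6 = 16 ≤ 17, return 14 + 13 + 5 = 32.
Capella + Pollux: cost 7 + 10 = 17 ≤ 17, return 14 + 16 = 30.
Sirius + Pollux: cost 3 + 10 = 13 ≤ 17, return 13 + 16 = 29.
Best is Capella, Sirius, and Rigel with total return 32.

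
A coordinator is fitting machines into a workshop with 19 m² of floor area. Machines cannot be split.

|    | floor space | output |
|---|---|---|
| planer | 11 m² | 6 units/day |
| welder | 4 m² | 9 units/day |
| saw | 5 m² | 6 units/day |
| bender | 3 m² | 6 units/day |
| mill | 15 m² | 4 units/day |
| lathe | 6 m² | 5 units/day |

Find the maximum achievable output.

26

welder + saw + bender + lathe: floor space 4 + 5 + 3 + 6 = 18 ≤ 19, output 9 + 6 + 6 + 5 = 26.
welder + saw + bender: floor space 4 + 5 + 3 = 12 ≤ 19, output 9 + 6 + 6 = 21.
planer + welder + bender: floor space 11 + 4 + 3 = 18 ≤ 19, output 6 + 9 + 6 = 21.
Best is welder, saw, bender, and lathe with total output 26.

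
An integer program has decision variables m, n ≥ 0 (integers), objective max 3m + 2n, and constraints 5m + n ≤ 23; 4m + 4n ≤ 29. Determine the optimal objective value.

(m,n)=(4,3): 5·4+1·3=23≤23, 4·4+4·3=28≤29, objective 18.
(m,n)=(3,4): 5·3+1·4=19≤23, 4·3+4·4=28≤29, objective 17.
(m,n)=(4,2): 5·4+1·2=22≤23, 4·4+4·2=24≤29, objective 16.
Maximum is 18 at (m,n)=(4,3).

18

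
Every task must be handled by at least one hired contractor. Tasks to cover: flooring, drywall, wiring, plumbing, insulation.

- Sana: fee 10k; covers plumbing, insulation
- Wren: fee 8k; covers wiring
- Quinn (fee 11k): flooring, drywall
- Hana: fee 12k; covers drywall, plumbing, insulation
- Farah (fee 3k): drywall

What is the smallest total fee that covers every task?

The greedy cost-per-new-task heuristic would pick Farah, Sana, Wren, and Quinn for 32, but a cheaper cover exists.
Choose Sana, Wren, and Quinn: together they cover flooring, drywall, wiring, plumbing, insulation — every task.
Total fee: 10 + 8 + 11 = 29.
No cover costs less than 29.

29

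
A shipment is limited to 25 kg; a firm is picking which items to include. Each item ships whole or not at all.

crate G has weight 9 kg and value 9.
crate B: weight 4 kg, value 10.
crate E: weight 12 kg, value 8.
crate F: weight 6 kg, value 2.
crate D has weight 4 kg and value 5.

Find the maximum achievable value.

Take crate G, crate B, and crate E: weight 9 + 4 + 12 = 25 ≤ 25, value 9 + 10 + 8 = 27.
No other feasible combination does better.

27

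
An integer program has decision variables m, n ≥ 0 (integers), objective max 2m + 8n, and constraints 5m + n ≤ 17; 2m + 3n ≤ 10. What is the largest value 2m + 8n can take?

24

(m,n)=(0,3) is feasible, giving 24.
(m,n)=(1,2) is feasible, giving 18.
(m,n)=(0,2) is feasible, giving 16.
Maximum is 24 at (m,n)=(0,3).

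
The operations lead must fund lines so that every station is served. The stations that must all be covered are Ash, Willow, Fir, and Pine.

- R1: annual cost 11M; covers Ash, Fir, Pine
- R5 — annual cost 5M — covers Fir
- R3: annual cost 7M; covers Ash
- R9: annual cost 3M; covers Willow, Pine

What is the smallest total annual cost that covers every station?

14

The greedy cost-per-new-station heuristic would pick R9, R5, and R3 for 15, but a cheaper cover exists.
Choose R1 and R9: together they cover Ash, Willow, Fir, Pine — every station.
Total annual cost: 11 + 3 = 14.
No cover costs less than 14.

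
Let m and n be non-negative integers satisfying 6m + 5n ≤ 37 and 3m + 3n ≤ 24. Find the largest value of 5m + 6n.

42

Relaxing integrality, the LP optimum is 44.40 at (m,n) = (0, 7.4), which is not an integer point.
(m,n)=(0,7): 6·0+5·7=35≤37, 3·0+3·7=21≤24, objective 42.
(m,n)=(1,6): 6·1+5·6=36≤37, 3·1+3·6=21≤24, objective 41.
No feasible integer point exceeds 42.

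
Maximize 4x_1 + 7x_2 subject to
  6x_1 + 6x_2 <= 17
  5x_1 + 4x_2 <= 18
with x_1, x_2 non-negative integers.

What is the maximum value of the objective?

14

The continuous relaxation peaks at (0, 2.83) with value 19.83; rounding to a feasible lattice point costs some objective.
(x_1,x_2)=(0,2): 6·0+6·2=12≤17, 5·0+4·2=8≤18, objective 14.
(x_1,x_2)=(1,1): 6·1+6·1=12≤17, 5·1+4·1=9≤18, objective 11.
Maximum is 14 at (x_1,x_2)=(0,2).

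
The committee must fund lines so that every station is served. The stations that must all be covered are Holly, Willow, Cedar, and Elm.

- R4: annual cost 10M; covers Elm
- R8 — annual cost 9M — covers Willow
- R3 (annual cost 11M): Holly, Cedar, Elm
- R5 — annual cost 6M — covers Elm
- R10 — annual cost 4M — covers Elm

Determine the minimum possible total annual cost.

20

This is a weighted set-cover instance.
Choose R8 and R3: together they cover Holly, Willow, Cedar, Elm — every station.
Total annual cost: 9 + 11 = 20.
No cover costs less than 20.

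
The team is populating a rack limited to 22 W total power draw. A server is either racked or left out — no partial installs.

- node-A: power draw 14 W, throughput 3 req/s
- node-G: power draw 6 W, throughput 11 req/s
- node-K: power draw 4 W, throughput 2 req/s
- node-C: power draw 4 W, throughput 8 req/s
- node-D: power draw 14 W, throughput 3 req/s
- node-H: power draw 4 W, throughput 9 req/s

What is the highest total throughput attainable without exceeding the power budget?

node-G + node-C + node-H: power draw 6 + 4 + 4 = 14 ≤ 22, throughput 11 + 8 + 9 = 28.
node-G + node-K + node-C + node-H: power draw 6 + 4 + 4 + 4 = 18 ≤ 22, throughput 11 + 2 + 8 + 9 = 30.
node-G + node-K + node-H: power draw 6 + 4 + 4 = 14 ≤ 22, throughput 11 + 2 + 9 = 22.
Best is node-G, node-K, node-C, and node-H with total throughput 30.

30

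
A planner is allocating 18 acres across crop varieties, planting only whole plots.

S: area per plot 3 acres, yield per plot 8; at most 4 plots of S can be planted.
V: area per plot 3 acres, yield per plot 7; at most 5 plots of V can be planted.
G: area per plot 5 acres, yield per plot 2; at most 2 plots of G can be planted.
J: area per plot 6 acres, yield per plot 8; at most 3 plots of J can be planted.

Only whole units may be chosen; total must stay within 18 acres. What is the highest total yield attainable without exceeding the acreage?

S has the best ratio (8/3); taking only S gives at most 4×8 = 32 (stopped by the supply cap of 4).
Mixing does better — 4×S and 2×V: area 18 ≤ 18, yield 4·8 + 2·7 = 46.

46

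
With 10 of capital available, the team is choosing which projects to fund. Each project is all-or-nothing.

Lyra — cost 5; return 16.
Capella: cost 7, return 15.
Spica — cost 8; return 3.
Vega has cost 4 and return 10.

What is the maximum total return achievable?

26

This is a 0-1 knapsack instance.
Take Lyra and Vega: cost 5 + 4 = 9 ≤ 10, return 16 + 10 = 26.
No other feasible combination does better.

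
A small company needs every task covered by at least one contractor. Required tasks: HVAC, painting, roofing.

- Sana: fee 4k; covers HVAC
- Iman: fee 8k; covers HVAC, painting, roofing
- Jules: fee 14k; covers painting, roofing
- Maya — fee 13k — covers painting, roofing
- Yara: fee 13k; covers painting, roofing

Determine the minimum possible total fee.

This is an integer covering problem.
Iman alone covers HVAC, painting, roofing — every task.
Total fee: 8.
No cover costs less than 8.

8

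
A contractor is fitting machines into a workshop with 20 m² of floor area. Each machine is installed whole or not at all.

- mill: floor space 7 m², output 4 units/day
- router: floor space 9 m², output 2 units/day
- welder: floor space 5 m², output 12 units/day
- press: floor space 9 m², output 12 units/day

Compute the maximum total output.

welder + press: floor space 5 + 9 = 14 ≤ 20, output 12 + 12 = 24.
mill + welder: floor space 7 + 5 = 12 ≤ 20, output 4 + 12 = 16.
Best is welder and press with total output 24.

24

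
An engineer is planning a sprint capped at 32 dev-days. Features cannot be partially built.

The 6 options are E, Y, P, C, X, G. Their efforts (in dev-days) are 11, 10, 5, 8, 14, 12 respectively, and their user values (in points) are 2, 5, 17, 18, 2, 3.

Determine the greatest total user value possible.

40

Allowing fractional choices, the relaxed optimum would be about 42.2, but features are indivisible.
P + C + G: effort 5 + 8 + 12 = 25 ≤ 32, user value 17 + 18 + 3 = 38.
Y + P + C: effort 10 + 5 + 8 = 23 ≤ 32, user value 5 + 17 + 18 = 40.
Best is Y, P, and C with total user value 40.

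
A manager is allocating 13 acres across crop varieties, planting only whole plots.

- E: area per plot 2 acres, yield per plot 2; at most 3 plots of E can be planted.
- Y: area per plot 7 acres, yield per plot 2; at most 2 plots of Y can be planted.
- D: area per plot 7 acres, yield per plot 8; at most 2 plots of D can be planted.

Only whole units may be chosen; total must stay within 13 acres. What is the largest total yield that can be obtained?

14

3×E and 1×D: area 13 ≤ 13, yield 3·2 + 1·8 = 14.
2×E and 1×D: area 11 ≤ 13, yield 2·2 + 1·8 = 12.
Best is 14.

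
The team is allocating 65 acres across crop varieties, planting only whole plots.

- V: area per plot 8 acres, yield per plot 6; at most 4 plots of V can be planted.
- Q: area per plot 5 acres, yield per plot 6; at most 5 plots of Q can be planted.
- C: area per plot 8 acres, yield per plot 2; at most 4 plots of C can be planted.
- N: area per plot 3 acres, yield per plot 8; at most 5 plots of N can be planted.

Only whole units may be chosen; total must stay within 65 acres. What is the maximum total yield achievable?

This is a bounded integer knapsack.
2×V, 5×Q, 1×C, and 5×N: area 64 ≤ 65, yield 2·6 + 5·6 + 1·2 + 5·8 = 84.
3×V, 5×Q, and 5×N: area 64 ≤ 65, yield 3·6 + 5·6 + 5·8 = 88.
Best is 88.

88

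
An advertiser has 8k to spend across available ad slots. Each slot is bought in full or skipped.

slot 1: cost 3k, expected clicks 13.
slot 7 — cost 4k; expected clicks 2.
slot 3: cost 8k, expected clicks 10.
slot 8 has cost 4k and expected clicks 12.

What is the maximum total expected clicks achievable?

Allowing fractional choices, the relaxed optimum would be about 26.2, but ad slots are indivisible.
slot 1 + slot 8: cost 3 + 4 = 7 ≤ 8, expected clicks 13 + 12 = 25.
slot 1 + slot 7: cost 3 + 4 = 7 ≤ 8, expected clicks 13 + 2 = 15.
slot 7 + slot 8: cost 4 + 4 = 8 ≤ 8, expected clicks 2 + 12 = 14.
Best is slot 1 and slot 8 with total expected clicks 25.

25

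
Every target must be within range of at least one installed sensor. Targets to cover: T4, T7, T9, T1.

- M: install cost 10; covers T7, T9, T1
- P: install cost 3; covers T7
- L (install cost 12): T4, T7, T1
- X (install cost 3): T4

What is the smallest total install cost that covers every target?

The greedy cost-per-new-target heuristic would pick P, X, and M for 16, but a cheaper cover exists.
Choose M and X: together they cover T4, T7, T9, T1 — every target.
Total install cost: 10 + 3 = 13.
No cover costs less than 13.

13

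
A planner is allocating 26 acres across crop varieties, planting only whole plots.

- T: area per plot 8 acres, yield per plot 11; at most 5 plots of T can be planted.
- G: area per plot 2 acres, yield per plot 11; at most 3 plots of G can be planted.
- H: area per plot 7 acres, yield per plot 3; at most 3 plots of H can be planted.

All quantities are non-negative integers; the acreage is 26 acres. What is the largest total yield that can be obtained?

Take 2×T and 3×G: area 22 ≤ 26, yield 2·11 + 3·11 = 55.
G has the best ratio (11/2) and is taken to its limit of 3; remaining capacity is filled optimally with the others.

55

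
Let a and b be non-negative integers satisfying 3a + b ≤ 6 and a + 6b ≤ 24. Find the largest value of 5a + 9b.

Relaxing integrality, the LP optimum is 38.47 at (a,b) = (0.706, 3.88), which is not an integer point.
(a,b)=(0,4): 3·0+1·4=4≤6, 1·0+6·4=24≤24, objective 36.
(a,b)=(1,3): 3·1+1·3=6≤6, 1·1+6·3=19≤24, objective 32.
The best lattice point is (0,4), giving 36.

36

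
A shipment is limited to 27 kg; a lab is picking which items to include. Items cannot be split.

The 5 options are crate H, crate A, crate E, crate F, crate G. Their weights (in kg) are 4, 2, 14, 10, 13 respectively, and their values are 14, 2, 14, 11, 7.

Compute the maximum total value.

32

Allowing fractional choices, the relaxed optimum would be about 38.0, but items are indivisible.
crate H + crate F + crate G: weight 4 + 10 + 13 = 27 ≤ 27, value 14 + 11 + 7 = 32.
crate H + crate E: weight 4 + 14 = 18 ≤ 27, value 14 + 14 = 28.
crate H + crate A + crate E: weight 4 + 2 + 14 = 20 ≤ 27, value 14 + 2 + 14 = 30.
Best is crate H, crate F, and crate G with total value 32.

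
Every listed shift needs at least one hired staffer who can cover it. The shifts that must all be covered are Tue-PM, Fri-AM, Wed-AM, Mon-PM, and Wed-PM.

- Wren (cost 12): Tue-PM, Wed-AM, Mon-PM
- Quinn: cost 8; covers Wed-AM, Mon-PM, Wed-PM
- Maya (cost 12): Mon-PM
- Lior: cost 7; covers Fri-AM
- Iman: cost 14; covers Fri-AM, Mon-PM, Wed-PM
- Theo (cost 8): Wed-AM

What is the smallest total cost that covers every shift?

26

The greedy cost-per-new-shift heuristic would pick Quinn, Lior, and Wren for 27, but a cheaper cover exists.
Choose Wren and Iman: together they cover Tue-PM, Fri-AM, Wed-AM, Mon-PM, Wed-PM — every shift.
Total cost: 12 + 14 = 26.
No cover costs less than 26.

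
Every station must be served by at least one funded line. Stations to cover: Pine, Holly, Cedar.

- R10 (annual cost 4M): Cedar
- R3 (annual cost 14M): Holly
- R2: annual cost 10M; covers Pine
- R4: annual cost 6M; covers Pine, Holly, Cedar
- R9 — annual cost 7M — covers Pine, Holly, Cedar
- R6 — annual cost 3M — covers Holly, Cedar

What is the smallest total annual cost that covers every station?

This is an integer covering problem.
R4 alone covers Pine, Holly, Cedar — every station.
Total annual cost: 6.

6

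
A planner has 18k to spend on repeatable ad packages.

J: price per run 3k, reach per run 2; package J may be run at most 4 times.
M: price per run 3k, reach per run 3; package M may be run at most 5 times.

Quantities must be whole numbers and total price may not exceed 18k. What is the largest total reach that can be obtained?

This is a bounded integer knapsack.
Take 1×J and 5×M: price 18 ≤ 18, reach 1·2 + 5·3 = 17.
M has the best ratio (3/3) and is taken to its limit of 5; remaining capacity is filled optimally with the others.

17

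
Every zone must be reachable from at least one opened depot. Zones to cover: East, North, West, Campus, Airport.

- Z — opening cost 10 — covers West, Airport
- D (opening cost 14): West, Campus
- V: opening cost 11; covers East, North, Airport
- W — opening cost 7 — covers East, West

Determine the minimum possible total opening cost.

25

The greedy cost-per-new-zone heuristic would pick W, V, and D for 32, but a cheaper cover exists.
Choose D and V: together they cover East, North, West, Campus, Airport — every zone.
Total opening cost: 14 + 11 = 25.
No cover costs less than 25.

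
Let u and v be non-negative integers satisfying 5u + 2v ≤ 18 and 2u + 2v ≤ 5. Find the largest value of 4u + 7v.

(u,v)=(0,2): 5·0+2·2=4≤18, 2·0+2·2=4≤5, objective 14.
(u,v)=(1,1): 5·1+2·1=7≤18, 2·1+2·1=4≤5, objective 11.
(u,v)=(0,1): 5·0+2·1=2≤18, 2·0+2·1=2≤5, objective 7.
No feasible integer point exceeds 14.

14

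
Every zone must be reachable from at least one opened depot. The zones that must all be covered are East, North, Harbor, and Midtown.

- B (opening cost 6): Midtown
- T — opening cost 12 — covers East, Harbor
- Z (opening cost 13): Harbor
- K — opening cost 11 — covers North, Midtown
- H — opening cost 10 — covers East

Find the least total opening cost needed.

Choose T and K: together they cover East, North, Harbor, Midtown — every zone.
Total opening cost: 12 + 11 = 23.
No cover costs less than 23.

23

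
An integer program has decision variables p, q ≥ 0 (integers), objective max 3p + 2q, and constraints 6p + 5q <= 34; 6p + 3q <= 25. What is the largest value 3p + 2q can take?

14

The continuous relaxation peaks at (1.92, 4.5) with value 14.75; rounding to a feasible lattice point costs some objective.
(p,q)=(2,4): 6·2+5·4=32≤34, 6·2+3·4=24≤25, objective 14.
(p,q)=(1,5): 6·1+5·5=31≤34, 6·1+3·5=21≤25, objective 13.
(p,q)=(2,3): 6·2+5·3=27≤34, 6·2+3·3=21≤25, objective 12.
The best lattice point is (2,4), giving 14.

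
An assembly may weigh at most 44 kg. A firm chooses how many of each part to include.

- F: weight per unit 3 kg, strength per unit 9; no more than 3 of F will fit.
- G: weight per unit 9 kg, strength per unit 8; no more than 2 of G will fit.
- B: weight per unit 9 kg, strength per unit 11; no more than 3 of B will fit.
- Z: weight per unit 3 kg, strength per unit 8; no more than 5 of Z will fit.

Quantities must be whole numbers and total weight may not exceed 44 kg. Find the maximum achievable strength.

3×F, 1×G, 1×B, and 5×Z: weight 42 ≤ 44, strength 3·9 + 1·8 + 1·11 + 5·8 = 86.
3×F, 2×B, and 5×Z: weight 42 ≤ 44, strength 3·9 + 2·11 + 5·8 = 89.
Best is 89.

89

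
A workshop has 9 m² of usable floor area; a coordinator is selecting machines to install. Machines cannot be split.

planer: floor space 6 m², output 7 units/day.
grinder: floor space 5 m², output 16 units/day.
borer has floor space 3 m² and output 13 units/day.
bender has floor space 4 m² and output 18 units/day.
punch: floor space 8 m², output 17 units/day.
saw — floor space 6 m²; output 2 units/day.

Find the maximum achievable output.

34

Allowing fractional choices, the relaxed optimum would be about 37.4, but machines are indivisible.
borer + bender: floor space 3 + 4 = 7 ≤ 9, output 13 + 18 = 31.
grinder + borer: floor space 5 + 3 = 8 ≤ 9, output 16 + 13 = 29.
grinder + bender: floor space 5 + 4 = 9 ≤ 9, output 16 + 18 = 34.
Best is grinder and bender with total output 34.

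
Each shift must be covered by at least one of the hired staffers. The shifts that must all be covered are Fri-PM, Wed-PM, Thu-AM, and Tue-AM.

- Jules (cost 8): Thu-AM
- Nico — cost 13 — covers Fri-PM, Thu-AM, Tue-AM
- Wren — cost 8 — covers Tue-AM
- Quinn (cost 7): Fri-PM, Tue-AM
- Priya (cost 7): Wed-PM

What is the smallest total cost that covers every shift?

The greedy cost-per-new-shift heuristic would pick Quinn, Priya, and Jules for 22, but a cheaper cover exists.
Choose Nico and Priya: together they cover Fri-PM, Wed-PM, Thu-AM, Tue-AM — every shift.
Total cost: 13 + 7 = 20.
No cover costs less than 20.

20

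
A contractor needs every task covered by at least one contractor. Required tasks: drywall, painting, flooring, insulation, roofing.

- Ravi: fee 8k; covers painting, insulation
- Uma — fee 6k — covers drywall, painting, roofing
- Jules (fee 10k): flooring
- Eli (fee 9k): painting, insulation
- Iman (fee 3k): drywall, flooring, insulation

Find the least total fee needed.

9

This is an integer covering problem.
Choose Uma and Iman: together they cover drywall, painting, flooring, insulation, roofing — every task.
Total fee: 6 + 3 = 9.
No cover costs less than 9.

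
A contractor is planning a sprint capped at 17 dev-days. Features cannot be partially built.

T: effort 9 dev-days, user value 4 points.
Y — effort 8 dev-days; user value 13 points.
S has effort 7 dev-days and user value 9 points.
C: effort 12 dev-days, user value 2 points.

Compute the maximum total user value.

Allowing fractional choices, the relaxed optimum would be about 22.9, but features are indivisible.
Y + S: effort 8 + 7 = 15 ≤ 17, user value 13 + 9 = 22.
T + Y: effort 9 + 8 = 17 ≤ 17, user value 4 + 13 = 17.
Best is Y and S with total user value 22.

22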